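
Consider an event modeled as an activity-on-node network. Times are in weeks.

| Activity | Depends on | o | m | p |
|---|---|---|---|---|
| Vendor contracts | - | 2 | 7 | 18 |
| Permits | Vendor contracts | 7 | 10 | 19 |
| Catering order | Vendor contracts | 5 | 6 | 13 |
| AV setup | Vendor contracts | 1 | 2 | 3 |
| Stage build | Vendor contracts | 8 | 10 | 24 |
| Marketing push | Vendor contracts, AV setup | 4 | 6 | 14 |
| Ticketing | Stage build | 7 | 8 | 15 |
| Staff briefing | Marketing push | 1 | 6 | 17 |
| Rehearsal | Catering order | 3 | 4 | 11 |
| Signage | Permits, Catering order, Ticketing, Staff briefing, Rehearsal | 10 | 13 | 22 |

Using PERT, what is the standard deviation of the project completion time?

te_Vendor contracts = (2 + 4·7 + 18)/6 = 48/6 = 8; σ²_Vendor contracts = ((18−2)/6)² = 7.111
te_Permits = (7 + 4·10 + 19)/6 = 66/6 = 11; σ²_Permits = ((19−7)/6)² = 4.000
te_Catering order = (5 + 4·6 + 13)/6 = 42/6 = 7; σ²_Catering order = ((13−5)/6)² = 1.778
te_AV setup = (1 + 4·2 + 3)/6 = 12/6 = 2; σ²_AV setup = ((3−1)/6)² = 0.111
te_Stage build = (8 + 4·10 + 24)/6 = 72/6 = 12; σ²_Stage build = ((24−8)/6)² = 7.111
te_Marketing push = (4 + 4·6 + 14)/6 = 42/6 = 7; σ²_Marketing push = ((14−4)/6)² = 2.778
te_Ticketing = (7 + 4·8 + 15)/6 = 54/6 = 9; σ²_Ticketing = ((15−7)/6)² = 1.778
te_Staff briefing = (1 + 4·6 + 17)/6 = 42/6 = 7; σ²_Staff briefing = ((17−1)/6)² = 7.111
te_Rehearsal = (3 + 4·4 + 11)/6 = 30/6 = 5; σ²_Rehearsal = ((11−3)/6)² = 1.778
te_Signage = (10 + 4·13 + 22)/6 = 84/6 = 14; σ²_Signage = ((22−10)/6)² = 4.000

Forward pass:
ES_Vendor contracts = 0; EF_Vendor contracts = 8
ES_Permits = 8; EF_Permits = 8+11 = 19
ES_Catering order = 8; EF_Catering order = 8+7 = 15
ES_AV setup = 8; EF_AV setup = 8+2 = 10
ES_Stage build = 8; EF_Stage build = 8+12 = 20
ES_Marketing push = max(EF_Vendor contracts=8, EF_AV setup=10) = 10; EF_Marketing push = 10+7 = 17
ES_Ticketing = 20; EF_Ticketing = 20+9 = 29
ES_Staff briefing = 17; EF_Staff briefing = 17+7 = 24
ES_Rehearsal = 15; EF_Rehearsal = 15+5 = 20
ES_Signage = max(EF_Permits=19, EF_Catering order=15, EF_Ticketing=29, EF_Staff briefing=24, EF_Rehearsal=20) = 29; EF_Signage = 29+14 = 43
Expected project duration μ = 43 weeks. Critical path: Vendor contracts → Stage build → Ticketing → Signage.

Variance along critical path = 7.111 + 7.111 + 1.778 + 4.000 = 20.000
σ = √20.000 = 4.472 weeks

4.47 weeks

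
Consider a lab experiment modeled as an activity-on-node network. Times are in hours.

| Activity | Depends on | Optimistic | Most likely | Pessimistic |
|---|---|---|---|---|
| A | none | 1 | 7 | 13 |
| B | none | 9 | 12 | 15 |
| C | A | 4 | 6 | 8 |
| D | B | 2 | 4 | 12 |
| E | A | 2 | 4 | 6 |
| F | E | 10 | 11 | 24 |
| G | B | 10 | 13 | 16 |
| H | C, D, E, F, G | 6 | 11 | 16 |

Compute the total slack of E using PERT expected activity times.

te_A = (1 + 4·7 + 13)/6 = 42/6 = 7
te_B = (9 + 4·12 + 15)/6 = 72/6 = 12
te_C = (4 + 4·6 + 8)/6 = 36/6 = 6
te_D = (2 + 4·4 + 12)/6 = 30/6 = 5
te_E = (2 + 4·4 + 6)/6 = 24/6 = 4
te_F = (10 + 4·11 + 24)/6 = 78/6 = 13
te_G = (10 + 4·13 + 16)/6 = 78/6 = 13
te_H = (6 + 4·11 + 16)/6 = 66/6 = 11

Forward pass:
ES_A = 0; EF_A = 7
ES_B = 0; EF_B = 12
ES_C = 7; EF_C = 7+6 = 13
ES_D = 12; EF_D = 12+5 = 17
ES_E = 7; EF_E = 7+4 = 11
ES_F = 11; EF_F = 11+13 = 24
ES_G = 12; EF_G = 12+13 = 25
ES_H = max(EF_C=13, EF_D=17, EF_E=11, EF_F=24, EF_G=25) = 25; EF_H = 25+11 = 36
Expected project duration μ = 36 hours. Critical path: B → G → H.

Backward pass:
LF_H = 36; LS_H = 36−11 = 25
LF_G = LS_H = 25; LS_G = 25−13 = 12
LF_F = LS_H = 25; LS_F = 25−13 = 12
LF_E = min(LS_F=12, LS_H=25) = 12; LS_E = 12−4 = 8
LF_D = LS_H = 25; LS_D = 25−5 = 20
LF_C = LS_H = 25; LS_C = 25−6 = 19
LF_B = min(LS_D=20, LS_G=12) = 12; LS_B = 12−12 = 0
LF_A = min(LS_C=19, LS_E=8) = 8; LS_A = 8−7 = 1
Slack_E = LS_E − ES_E = 8 − 7 = 1

1 hours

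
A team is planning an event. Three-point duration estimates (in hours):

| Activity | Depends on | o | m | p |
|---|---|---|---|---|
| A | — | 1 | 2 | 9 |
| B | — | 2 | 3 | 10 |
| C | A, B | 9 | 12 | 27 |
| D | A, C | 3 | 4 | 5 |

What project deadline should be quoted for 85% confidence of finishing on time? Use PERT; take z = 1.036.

te_A = (1 + 4·2 + 9)/6 = 18/6 = 3; σ²_A = ((9−1)/6)² = 1.778
te_B = (2 + 4·3 + 10)/6 = 24/6 = 4; σ²_B = ((10−2)/6)² = 1.778
te_C = (9 + 4·12 + 27)/6 = 84/6 = 14; σ²_C = ((27−9)/6)² = 9.000
te_D = (3 + 4·4 + 5)/6 = 24/6 = 4; σ²_D = ((5−3)/6)² = 0.111

Forward pass:
ES_A = 0; EF_A = 3
ES_B = 0; EF_B = 4
ES_C = max(EF_A=3, EF_B=4) = 4; EF_C = 4+14 = 18
ES_D = max(EF_A=3, EF_C=18) = 18; EF_D = 18+4 = 22
Expected project duration μ = 22 hours. Critical path: B → C → D.

Variance along critical path = 1.778 + 9.000 + 0.111 = 10.889; σ = 3.300 hours.
D = μ + z·σ = 22 + 1.036·3.300 = 25.4 hours

25.4 hours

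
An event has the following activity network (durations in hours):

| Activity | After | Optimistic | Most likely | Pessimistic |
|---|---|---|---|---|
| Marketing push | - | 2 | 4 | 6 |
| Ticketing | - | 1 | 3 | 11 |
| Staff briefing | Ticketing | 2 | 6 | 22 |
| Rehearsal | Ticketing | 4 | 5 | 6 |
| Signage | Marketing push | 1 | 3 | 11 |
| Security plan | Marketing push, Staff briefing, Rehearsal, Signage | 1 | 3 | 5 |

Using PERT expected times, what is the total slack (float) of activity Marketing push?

te_Marketing push = (2 + 4·4 + 6)/6 = 24/6 = 4
te_Ticketing = (1 + 4·3 + 11)/6 = 24/6 = 4
te_Staff briefing = (2 + 4·6 + 22)/6 = 48/6 = 8
te_Rehearsal = (4 + 4·5 + 6)/6 = 30/6 = 5
te_Signage = (1 + 4·3 + 11)/6 = 24/6 = 4
te_Security plan = (1 + 4·3 + 5)/6 = 18/6 = 3

Forward pass:
ES_Marketing push = 0; EF_Marketing push = 4
ES_Ticketing = 0; EF_Ticketing = 4
ES_Staff briefing = 4; EF_Staff briefing = 4+8 = 12
ES_Rehearsal = 4; EF_Rehearsal = 4+5 = 9
ES_Signage = 4; EF_Signage = 4+4 = 8
ES_Security plan = max(EF_Marketing push=4, EF_Staff briefing=12, EF_Rehearsal=9, EF_Signage=8) = 12; EF_Security plan = 12+3 = 15
Expected project duration μ = 15 hours. Critical path: Ticketing → Staff briefing → Security plan.

Backward pass:
LF_Security plan = 15; LS_Security plan = 15−3 = 12
LF_Signage = LS_Security plan = 12; LS_Signage = 12−4 = 8
LF_Rehearsal = LS_Security plan = 12; LS_Rehearsal = 12−5 = 7
LF_Staff briefing = LS_Security plan = 12; LS_Staff briefing = 12−8 = 4
LF_Ticketing = min(LS_Staff briefing=4, LS_Rehearsal=7) = 4; LS_Ticketing = 4−4 = 0
LF_Marketing push = min(LS_Signage=8, LS_Security plan=12) = 8; LS_Marketing push = 8−4 = 4
Slack_Marketing push = LS_Marketing push − ES_Marketing push = 4 − 0 = 4

4 hours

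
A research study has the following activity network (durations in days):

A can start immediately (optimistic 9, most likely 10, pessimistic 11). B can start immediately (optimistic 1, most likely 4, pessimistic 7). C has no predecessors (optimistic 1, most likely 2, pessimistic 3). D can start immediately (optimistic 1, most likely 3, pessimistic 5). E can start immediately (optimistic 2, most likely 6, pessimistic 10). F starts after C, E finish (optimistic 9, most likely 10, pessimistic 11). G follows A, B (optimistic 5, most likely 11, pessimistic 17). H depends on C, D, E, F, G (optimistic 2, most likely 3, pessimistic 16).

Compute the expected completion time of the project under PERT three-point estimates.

26 days

te_A = (9 + 4·10 + 11)/6 = 60/6 = 10
te_B = (1 + 4·4 + 7)/6 = 24/6 = 4
te_C = (1 + 4·2 + 3)/6 = 12/6 = 2
te_D = (1 + 4·3 + 5)/6 = 18/6 = 3
te_E = (2 + 4·6 + 10)/6 = 36/6 = 6
te_F = (9 + 4·10 + 11)/6 = 60/6 = 10
te_G = (5 + 4·11 + 17)/6 = 66/6 = 11
te_H = (2 + 4·3 + 16)/6 = 30/6 = 5

Forward pass:
ES_A = 0; EF_A = 10
ES_B = 0; EF_B = 4
ES_C = 0; EF_C = 2
ES_D = 0; EF_D = 3
ES_E = 0; EF_E = 6
ES_F = max(EF_C=2, EF_E=6) = 6; EF_F = 6+10 = 16
ES_G = max(EF_A=10, EF_B=4) = 10; EF_G = 10+11 = 21
ES_H = max(EF_C=2, EF_D=3, EF_E=6, EF_F=16, EF_G=21) = 21; EF_H = 21+5 = 26
Expected project duration μ = 26 days. Critical path: A → G → H.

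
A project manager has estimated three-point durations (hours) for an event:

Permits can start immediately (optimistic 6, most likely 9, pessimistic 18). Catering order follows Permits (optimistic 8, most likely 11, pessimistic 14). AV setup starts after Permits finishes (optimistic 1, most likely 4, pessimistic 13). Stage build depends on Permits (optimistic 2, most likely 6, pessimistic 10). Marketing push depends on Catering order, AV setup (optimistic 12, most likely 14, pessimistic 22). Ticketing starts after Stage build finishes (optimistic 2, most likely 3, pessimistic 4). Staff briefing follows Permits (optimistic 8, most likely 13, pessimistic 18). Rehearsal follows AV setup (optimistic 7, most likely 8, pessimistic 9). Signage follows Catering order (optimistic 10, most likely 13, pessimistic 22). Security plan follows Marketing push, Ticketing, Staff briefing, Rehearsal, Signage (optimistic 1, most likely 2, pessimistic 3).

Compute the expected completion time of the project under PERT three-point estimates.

38 hours

te_Permits = (6 + 4·9 + 18)/6 = 60/6 = 10
te_Catering order = (8 + 4·11 + 14)/6 = 66/6 = 11
te_AV setup = (1 + 4·4 + 13)/6 = 30/6 = 5
te_Stage build = (2 + 4·6 + 10)/6 = 36/6 = 6
te_Marketing push = (12 + 4·14 + 22)/6 = 90/6 = 15
te_Ticketing = (2 + 4·3 + 4)/6 = 18/6 = 3
te_Staff briefing = (8 + 4·13 + 18)/6 = 78/6 = 13
te_Rehearsal = (7 + 4·8 + 9)/6 = 48/6 = 8
te_Signage = (10 + 4·13 + 22)/6 = 84/6 = 14
te_Security plan = (1 + 4·2 + 3)/6 = 12/6 = 2

Forward pass:
ES_Permits = 0; EF_Permits = 10
ES_Catering order = 10; EF_Catering order = 10+11 = 21
ES_AV setup = 10; EF_AV setup = 10+5 = 15
ES_Stage build = 10; EF_Stage build = 10+6 = 16
ES_Marketing push = max(EF_Catering order=21, EF_AV setup=15) = 21; EF_Marketing push = 21+15 = 36
ES_Ticketing = 16; EF_Ticketing = 16+3 = 19
ES_Staff briefing = 10; EF_Staff briefing = 10+13 = 23
ES_Rehearsal = 15; EF_Rehearsal = 15+8 = 23
ES_Signage = 21; EF_Signage = 21+14 = 35
ES_Security plan = max(EF_Marketing push=36, EF_Ticketing=19, EF_Staff briefing=23, EF_Rehearsal=23, EF_Signage=35) = 36; EF_Security plan = 36+2 = 38
Expected project duration μ = 38 hours. Critical path: Permits → Catering order → Marketing push → Security plan.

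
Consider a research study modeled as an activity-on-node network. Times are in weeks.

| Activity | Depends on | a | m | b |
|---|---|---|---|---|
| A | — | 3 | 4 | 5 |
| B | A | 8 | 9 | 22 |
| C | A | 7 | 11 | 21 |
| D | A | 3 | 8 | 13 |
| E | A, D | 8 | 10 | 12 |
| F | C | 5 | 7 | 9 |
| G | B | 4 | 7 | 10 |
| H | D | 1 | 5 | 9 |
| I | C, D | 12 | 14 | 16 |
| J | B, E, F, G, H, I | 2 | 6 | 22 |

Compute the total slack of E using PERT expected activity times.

te_A = (3 + 4·4 + 5)/6 = 24/6 = 4
te_B = (8 + 4·9 + 22)/6 = 66/6 = 11
te_C = (7 + 4·11 + 21)/6 = 72/6 = 12
te_D = (3 + 4·8 + 13)/6 = 48/6 = 8
te_E = (8 + 4·10 + 12)/6 = 60/6 = 10
te_F = (5 + 4·7 + 9)/6 = 42/6 = 7
te_G = (4 + 4·7 + 10)/6 = 42/6 = 7
te_H = (1 + 4·5 + 9)/6 = 30/6 = 5
te_I = (12 + 4·14 + 16)/6 = 84/6 = 14
te_J = (2 + 4·6 + 22)/6 = 48/6 = 8

Forward pass:
ES_A = 0; EF_A = 4
ES_B = 4; EF_B = 4+11 = 15
ES_C = 4; EF_C = 4+12 = 16
ES_D = 4; EF_D = 4+8 = 12
ES_E = max(EF_A=4, EF_D=12) = 12; EF_E = 12+10 = 22
ES_F = 16; EF_F = 16+7 = 23
ES_G = 15; EF_G = 15+7 = 22
ES_H = 12; EF_H = 12+5 = 17
ES_I = max(EF_C=16, EF_D=12) = 16; EF_I = 16+14 = 30
ES_J = max(EF_B=15, EF_E=22, EF_F=23, EF_G=22, EF_H=17, EF_I=30) = 30; EF_J = 30+8 = 38
Expected project duration μ = 38 weeks. Critical path: A → C → I → J.

Backward pass:
LF_J = 38; LS_J = 38−8 = 30
LF_I = LS_J = 30; LS_I = 30−14 = 16
LF_H = LS_J = 30; LS_H = 30−5 = 25
LF_G = LS_J = 30; LS_G = 30−7 = 23
LF_F = LS_J = 30; LS_F = 30−7 = 23
LF_E = LS_J = 30; LS_E = 30−10 = 20
LF_D = min(LS_E=20, LS_H=25, LS_I=16) = 16; LS_D = 16−8 = 8
LF_C = min(LS_F=23, LS_I=16) = 16; LS_C = 16−12 = 4
LF_B = min(LS_G=23, LS_J=30) = 23; LS_B = 23−11 = 12
LF_A = min(LS_B=12, LS_C=4, LS_D=8, LS_E=20) = 4; LS_A = 4−4 = 0
Slack_E = LS_E − ES_E = 20 − 12 = 8

8 weeks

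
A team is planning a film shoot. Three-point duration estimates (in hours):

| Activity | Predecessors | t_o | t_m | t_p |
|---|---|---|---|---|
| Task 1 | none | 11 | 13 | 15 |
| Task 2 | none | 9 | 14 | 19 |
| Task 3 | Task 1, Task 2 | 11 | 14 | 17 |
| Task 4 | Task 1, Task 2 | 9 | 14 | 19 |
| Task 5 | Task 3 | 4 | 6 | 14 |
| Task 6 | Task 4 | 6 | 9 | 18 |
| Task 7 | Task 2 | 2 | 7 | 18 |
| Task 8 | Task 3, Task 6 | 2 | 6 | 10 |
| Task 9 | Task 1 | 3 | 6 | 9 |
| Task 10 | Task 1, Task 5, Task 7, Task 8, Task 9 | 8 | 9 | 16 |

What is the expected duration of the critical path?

te_Task 1 = (11 + 4·13 + 15)/6 = 78/6 = 13
te_Task 2 = (9 + 4·14 + 19)/6 = 84/6 = 14
te_Task 3 = (11 + 4·14 + 17)/6 = 84/6 = 14
te_Task 4 = (9 + 4·14 + 19)/6 = 84/6 = 14
te_Task 5 = (4 + 4·6 + 14)/6 = 42/6 = 7
te_Task 6 = (6 + 4·9 + 18)/6 = 60/6 = 10
te_Task 7 = (2 + 4·7 + 18)/6 = 48/6 = 8
te_Task 8 = (2 + 4·6 + 10)/6 = 36/6 = 6
te_Task 9 = (3 + 4·6 + 9)/6 = 36/6 = 6
te_Task 10 = (8 + 4·9 + 16)/6 = 60/6 = 10

Forward pass:
ES_Task 1 = 0; EF_Task 1 = 13
ES_Task 2 = 0; EF_Task 2 = 14
ES_Task 3 = max(EF_Task 1=13, EF_Task 2=14) = 14; EF_Task 3 = 14+14 = 28
ES_Task 4 = max(EF_Task 1=13, EF_Task 2=14) = 14; EF_Task 4 = 14+14 = 28
ES_Task 5 = 28; EF_Task 5 = 28+7 = 35
ES_Task 6 = 28; EF_Task 6 = 28+10 = 38
ES_Task 7 = 14; EF_Task 7 = 14+8 = 22
ES_Task 8 = max(EF_Task 3=28, EF_Task 6=38) = 38; EF_Task 8 = 38+6 = 44
ES_Task 9 = 13; EF_Task 9 = 13+6 = 19
ES_Task 10 = max(EF_Task 1=13, EF_Task 5=35, EF_Task 7=22, EF_Task 8=44, EF_Task 9=19) = 44; EF_Task 10 = 44+10 = 54
Expected project duration μ = 54 hours. Critical path: Task 2 → Task 4 → Task 6 → Task 8 → Task 10.

54 hours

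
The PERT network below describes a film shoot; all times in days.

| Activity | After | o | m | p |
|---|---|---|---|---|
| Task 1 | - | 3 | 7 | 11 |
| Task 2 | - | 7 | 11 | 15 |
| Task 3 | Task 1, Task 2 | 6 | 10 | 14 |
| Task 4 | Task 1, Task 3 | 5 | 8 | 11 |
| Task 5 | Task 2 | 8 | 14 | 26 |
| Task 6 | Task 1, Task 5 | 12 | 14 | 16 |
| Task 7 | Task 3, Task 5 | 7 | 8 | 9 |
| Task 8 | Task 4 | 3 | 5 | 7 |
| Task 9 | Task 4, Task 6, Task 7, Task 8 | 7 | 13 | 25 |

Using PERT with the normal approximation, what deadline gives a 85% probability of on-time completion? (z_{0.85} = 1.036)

te_Task 1 = (3 + 4·7 + 11)/6 = 42/6 = 7; σ²_Task 1 = ((11−3)/6)² = 1.778
te_Task 2 = (7 + 4·11 + 15)/6 = 66/6 = 11; σ²_Task 2 = ((15−7)/6)² = 1.778
te_Task 3 = (6 + 4·10 + 14)/6 = 60/6 = 10; σ²_Task 3 = ((14−6)/6)² = 1.778
te_Task 4 = (5 + 4·8 + 11)/6 = 48/6 = 8; σ²_Task 4 = ((11−5)/6)² = 1.000
te_Task 5 = (8 + 4·14 + 26)/6 = 90/6 = 15; σ²_Task 5 = ((26−8)/6)² = 9.000
te_Task 6 = (12 + 4·14 + 16)/6 = 84/6 = 14; σ²_Task 6 = ((16−12)/6)² = 0.444
te_Task 7 = (7 + 4·8 + 9)/6 = 48/6 = 8; σ²_Task 7 = ((9−7)/6)² = 0.111
te_Task 8 = (3 + 4·5 + 7)/6 = 30/6 = 5; σ²_Task 8 = ((7−3)/6)² = 0.444
te_Task 9 = (7 + 4·13 + 25)/6 = 84/6 = 14; σ²_Task 9 = ((25−7)/6)² = 9.000

Forward pass:
ES_Task 1 = 0; EF_Task 1 = 7
ES_Task 2 = 0; EF_Task 2 = 11
ES_Task 3 = max(EF_Task 1=7, EF_Task 2=11) = 11; EF_Task 3 = 11+10 = 21
ES_Task 4 = max(EF_Task 1=7, EF_Task 3=21) = 21; EF_Task 4 = 21+8 = 29
ES_Task 5 = 11; EF_Task 5 = 11+15 = 26
ES_Task 6 = max(EF_Task 1=7, EF_Task 5=26) = 26; EF_Task 6 = 26+14 = 40
ES_Task 7 = max(EF_Task 3=21, EF_Task 5=26) = 26; EF_Task 7 = 26+8 = 34
ES_Task 8 = 29; EF_Task 8 = 29+5 = 34
ES_Task 9 = max(EF_Task 4=29, EF_Task 6=40, EF_Task 7=34, EF_Task 8=34) = 40; EF_Task 9 = 40+14 = 54
Expected project duration μ = 54 days. Critical path: Task 2 → Task 5 → Task 6 → Task 9.

Variance along critical path = 1.778 + 9.000 + 0.444 + 9.000 = 20.222; σ = 4.497 days.
D = μ + z·σ = 54 + 1.036·4.497 = 58.7 days

58.7 days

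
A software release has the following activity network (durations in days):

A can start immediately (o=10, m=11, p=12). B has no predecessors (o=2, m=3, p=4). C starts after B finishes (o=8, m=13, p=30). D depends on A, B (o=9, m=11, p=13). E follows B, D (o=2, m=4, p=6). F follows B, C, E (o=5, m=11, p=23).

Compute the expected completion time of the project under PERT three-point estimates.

te_A = (10 + 4·11 + 12)/6 = 66/6 = 11
te_B = (2 + 4·3 + 4)/6 = 18/6 = 3
te_C = (8 + 4·13 + 30)/6 = 90/6 = 15
te_D = (9 + 4·11 + 13)/6 = 66/6 = 11
te_E = (2 + 4·4 + 6)/6 = 24/6 = 4
te_F = (5 + 4·11 + 23)/6 = 72/6 = 12

Forward pass:
ES_A = 0; EF_A = 11
ES_B = 0; EF_B = 3
ES_C = 3; EF_C = 3+15 = 18
ES_D = max(EF_A=11, EF_B=3) = 11; EF_D = 11+11 = 22
ES_E = max(EF_B=3, EF_D=22) = 22; EF_E = 22+4 = 26
ES_F = max(EF_B=3, EF_C=18, EF_E=26) = 26; EF_F = 26+12 = 38
Expected project duration μ = 38 days. Critical path: A → D → E → F.

38 days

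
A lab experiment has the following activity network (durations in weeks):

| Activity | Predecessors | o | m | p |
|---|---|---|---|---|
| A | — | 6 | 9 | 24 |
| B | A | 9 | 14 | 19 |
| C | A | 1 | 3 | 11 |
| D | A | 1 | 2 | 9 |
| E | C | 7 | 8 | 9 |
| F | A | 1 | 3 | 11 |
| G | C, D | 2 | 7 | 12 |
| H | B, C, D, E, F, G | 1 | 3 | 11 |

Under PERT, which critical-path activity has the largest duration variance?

te_A = (6 + 4·9 + 24)/6 = 66/6 = 11; σ²_A = ((24−6)/6)² = 9.000
te_B = (9 + 4·14 + 19)/6 = 84/6 = 14; σ²_B = ((19−9)/6)² = 2.778
te_C = (1 + 4·3 + 11)/6 = 24/6 = 4; σ²_C = ((11−1)/6)² = 2.778
te_D = (1 + 4·2 + 9)/6 = 18/6 = 3; σ²_D = ((9−1)/6)² = 1.778
te_E = (7 + 4·8 + 9)/6 = 48/6 = 8; σ²_E = ((9−7)/6)² = 0.111
te_F = (1 + 4·3 + 11)/6 = 24/6 = 4; σ²_F = ((11−1)/6)² = 2.778
te_G = (2 + 4·7 + 12)/6 = 42/6 = 7; σ²_G = ((12−2)/6)² = 2.778
te_H = (1 + 4·3 + 11)/6 = 24/6 = 4; σ²_H = ((11−1)/6)² = 2.778

Forward pass:
ES_A = 0; EF_A = 11
ES_B = 11; EF_B = 11+14 = 25
ES_C = 11; EF_C = 11+4 = 15
ES_D = 11; EF_D = 11+3 = 14
ES_E = 15; EF_E = 15+8 = 23
ES_F = 11; EF_F = 11+4 = 15
ES_G = max(EF_C=15, EF_D=14) = 15; EF_G = 15+7 = 22
ES_H = max(EF_B=25, EF_C=15, EF_D=14, EF_E=23, EF_F=15, EF_G=22) = 25; EF_H = 25+4 = 29
Expected project duration μ = 29 weeks. Critical path: A → B → H.

Variances on critical path: σ²_A=9.000, σ²_B=2.778, σ²_H=2.778.
Largest is σ²_A = 9.000.

A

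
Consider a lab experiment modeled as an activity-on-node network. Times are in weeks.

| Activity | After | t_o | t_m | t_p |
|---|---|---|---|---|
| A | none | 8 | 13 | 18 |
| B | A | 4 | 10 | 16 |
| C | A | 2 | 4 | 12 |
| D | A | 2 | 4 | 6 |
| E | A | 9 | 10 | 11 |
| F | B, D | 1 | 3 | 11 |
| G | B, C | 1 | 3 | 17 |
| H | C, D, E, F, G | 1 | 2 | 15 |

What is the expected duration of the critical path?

te_A = (8 + 4·13 + 18)/6 = 78/6 = 13
te_B = (4 + 4·10 + 16)/6 = 60/6 = 10
te_C = (2 + 4·4 + 12)/6 = 30/6 = 5
te_D = (2 + 4·4 + 6)/6 = 24/6 = 4
te_E = (9 + 4·10 + 11)/6 = 60/6 = 10
te_F = (1 + 4·3 + 11)/6 = 24/6 = 4
te_G = (1 + 4·3 + 17)/6 = 30/6 = 5
te_H = (1 + 4·2 + 15)/6 = 24/6 = 4

Forward pass:
ES_A = 0; EF_A = 13
ES_B = 13; EF_B = 13+10 = 23
ES_C = 13; EF_C = 13+5 = 18
ES_D = 13; EF_D = 13+4 = 17
ES_E = 13; EF_E = 13+10 = 23
ES_F = max(EF_B=23, EF_D=17) = 23; EF_F = 23+4 = 27
ES_G = max(EF_B=23, EF_C=18) = 23; EF_G = 23+5 = 28
ES_H = max(EF_C=18, EF_D=17, EF_E=23, EF_F=27, EF_G=28) = 28; EF_H = 28+4 = 32
Expected project duration μ = 32 weeks. Critical path: A → B → G → H.

32 weeks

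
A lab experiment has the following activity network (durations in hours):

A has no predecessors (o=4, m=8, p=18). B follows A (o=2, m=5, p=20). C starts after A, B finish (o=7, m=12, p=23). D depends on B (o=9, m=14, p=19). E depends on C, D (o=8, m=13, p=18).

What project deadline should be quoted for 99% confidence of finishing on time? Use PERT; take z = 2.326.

53.4 hours

te_A = (4 + 4·8 + 18)/6 = 54/6 = 9; σ²_A = ((18−4)/6)² = 5.444
te_B = (2 + 4·5 + 20)/6 = 42/6 = 7; σ²_B = ((20−2)/6)² = 9.000
te_C = (7 + 4·12 + 23)/6 = 78/6 = 13; σ²_C = ((23−7)/6)² = 7.111
te_D = (9 + 4·14 + 19)/6 = 84/6 = 14; σ²_D = ((19−9)/6)² = 2.778
te_E = (8 + 4·13 + 18)/6 = 78/6 = 13; σ²_E = ((18−8)/6)² = 2.778

Forward pass:
ES_A = 0; EF_A = 9
ES_B = 9; EF_B = 9+7 = 16
ES_C = max(EF_A=9, EF_B=16) = 16; EF_C = 16+13 = 29
ES_D = 16; EF_D = 16+14 = 30
ES_E = max(EF_C=29, EF_D=30) = 30; EF_E = 30+13 = 43
Expected project duration μ = 43 hours. Critical path: A → B → D → E.

Variance along critical path = 5.444 + 9.000 + 2.778 + 2.778 = 20.000; σ = 4.472 hours.
D = μ + z·σ = 43 + 2.326·4.472 = 53.4 hours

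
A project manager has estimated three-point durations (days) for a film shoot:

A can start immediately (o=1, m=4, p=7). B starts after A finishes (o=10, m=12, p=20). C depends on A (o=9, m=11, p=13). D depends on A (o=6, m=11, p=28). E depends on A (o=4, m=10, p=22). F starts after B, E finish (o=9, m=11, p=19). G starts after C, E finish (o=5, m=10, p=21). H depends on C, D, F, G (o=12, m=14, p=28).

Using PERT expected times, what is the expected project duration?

45 days

te_A = (1 + 4·4 + 7)/6 = 24/6 = 4
te_B = (10 + 4·12 + 20)/6 = 78/6 = 13
te_C = (9 + 4·11 + 13)/6 = 66/6 = 11
te_D = (6 + 4·11 + 28)/6 = 78/6 = 13
te_E = (4 + 4·10 + 22)/6 = 66/6 = 11
te_F = (9 + 4·11 + 19)/6 = 72/6 = 12
te_G = (5 + 4·10 + 21)/6 = 66/6 = 11
te_H = (12 + 4·14 + 28)/6 = 96/6 = 16

Forward pass:
ES_A = 0; EF_A = 4
ES_B = 4; EF_B = 4+13 = 17
ES_C = 4; EF_C = 4+11 = 15
ES_D = 4; EF_D = 4+13 = 17
ES_E = 4; EF_E = 4+11 = 15
ES_F = max(EF_B=17, EF_E=15) = 17; EF_F = 17+12 = 29
ES_G = max(EF_C=15, EF_E=15) = 15; EF_G = 15+11 = 26
ES_H = max(EF_C=15, EF_D=17, EF_F=29, EF_G=26) = 29; EF_H = 29+16 = 45
Expected project duration μ = 45 days. Critical path: A → B → F → H.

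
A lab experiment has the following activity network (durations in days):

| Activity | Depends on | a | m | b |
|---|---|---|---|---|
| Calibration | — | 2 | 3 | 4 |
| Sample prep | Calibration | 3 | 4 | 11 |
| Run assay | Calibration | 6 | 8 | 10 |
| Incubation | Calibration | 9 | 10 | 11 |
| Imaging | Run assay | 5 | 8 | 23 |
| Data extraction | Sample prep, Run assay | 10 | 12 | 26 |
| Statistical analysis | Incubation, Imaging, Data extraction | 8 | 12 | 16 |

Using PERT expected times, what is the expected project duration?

37 days

te_Calibration = (2 + 4·3 + 4)/6 = 18/6 = 3
te_Sample prep = (3 + 4·4 + 11)/6 = 30/6 = 5
te_Run assay = (6 + 4·8 + 10)/6 = 48/6 = 8
te_Incubation = (9 + 4·10 + 11)/6 = 60/6 = 10
te_Imaging = (5 + 4·8 + 23)/6 = 60/6 = 10
te_Data extraction = (10 + 4·12 + 26)/6 = 84/6 = 14
te_Statistical analysis = (8 + 4·12 + 16)/6 = 72/6 = 12

Forward pass:
ES_Calibration = 0; EF_Calibration = 3
ES_Sample prep = 3; EF_Sample prep = 3+5 = 8
ES_Run assay = 3; EF_Run assay = 3+8 = 11
ES_Incubation = 3; EF_Incubation = 3+10 = 13
ES_Imaging = 11; EF_Imaging = 11+10 = 21
ES_Data extraction = max(EF_Sample prep=8, EF_Run assay=11) = 11; EF_Data extraction = 11+14 = 25
ES_Statistical analysis = max(EF_Incubation=13, EF_Imaging=21, EF_Data extraction=25) = 25; EF_Statistical analysis = 25+12 = 37
Expected project duration μ = 37 days. Critical path: Calibration → Run assay → Data extraction → Statistical analysis.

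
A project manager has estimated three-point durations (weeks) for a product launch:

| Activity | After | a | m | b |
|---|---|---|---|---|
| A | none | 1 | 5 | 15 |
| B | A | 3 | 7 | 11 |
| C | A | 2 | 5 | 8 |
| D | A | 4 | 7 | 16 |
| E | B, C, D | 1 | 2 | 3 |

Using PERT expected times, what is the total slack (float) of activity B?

te_A = (1 + 4·5 + 15)/6 = 36/6 = 6
te_B = (3 + 4·7 + 11)/6 = 42/6 = 7
te_C = (2 + 4·5 + 8)/6 = 30/6 = 5
te_D = (4 + 4·7 + 16)/6 = 48/6 = 8
te_E = (1 + 4·2 + 3)/6 = 12/6 = 2

Forward pass:
ES_A = 0; EF_A = 6
ES_B = 6; EF_B = 6+7 = 13
ES_C = 6; EF_C = 6+5 = 11
ES_D = 6; EF_D = 6+8 = 14
ES_E = max(EF_B=13, EF_C=11, EF_D=14) = 14; EF_E = 14+2 = 16
Expected project duration μ = 16 weeks. Critical path: A → D → E.

Backward pass:
LF_E = 16; LS_E = 16−2 = 14
LF_D = LS_E = 14; LS_D = 14−8 = 6
LF_C = LS_E = 14; LS_C = 14−5 = 9
LF_B = LS_E = 14; LS_B = 14−7 = 7
LF_A = min(LS_B=7, LS_C=9, LS_D=6) = 6; LS_A = 6−6 = 0
Slack_B = LS_B − ES_B = 7 − 6 = 1

1 weeks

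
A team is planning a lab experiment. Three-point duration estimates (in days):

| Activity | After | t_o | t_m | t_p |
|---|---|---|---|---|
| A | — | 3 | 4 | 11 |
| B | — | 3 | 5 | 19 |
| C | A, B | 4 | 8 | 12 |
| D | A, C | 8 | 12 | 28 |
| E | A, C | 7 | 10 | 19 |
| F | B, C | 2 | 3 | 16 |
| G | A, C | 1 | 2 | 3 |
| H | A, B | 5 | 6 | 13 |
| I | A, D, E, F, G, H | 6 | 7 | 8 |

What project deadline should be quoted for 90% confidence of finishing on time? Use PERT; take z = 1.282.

te_A = (3 + 4·4 + 11)/6 = 30/6 = 5; σ²_A = ((11−3)/6)² = 1.778
te_B = (3 + 4·5 + 19)/6 = 42/6 = 7; σ²_B = ((19−3)/6)² = 7.111
te_C = (4 + 4·8 + 12)/6 = 48/6 = 8; σ²_C = ((12−4)/6)² = 1.778
te_D = (8 + 4·12 + 28)/6 = 84/6 = 14; σ²_D = ((28−8)/6)² = 11.111
te_E = (7 + 4·10 + 19)/6 = 66/6 = 11; σ²_E = ((19−7)/6)² = 4.000
te_F = (2 + 4·3 + 16)/6 = 30/6 = 5; σ²_F = ((16−2)/6)² = 5.444
te_G = (1 + 4·2 + 3)/6 = 12/6 = 2; σ²_G = ((3−1)/6)² = 0.111
te_H = (5 + 4·6 + 13)/6 = 42/6 = 7; σ²_H = ((13−5)/6)² = 1.778
te_I = (6 + 4·7 + 8)/6 = 42/6 = 7; σ²_I = ((8−6)/6)² = 0.111

Forward pass:
ES_A = 0; EF_A = 5
ES_B = 0; EF_B = 7
ES_C = max(EF_A=5, EF_B=7) = 7; EF_C = 7+8 = 15
ES_D = max(EF_A=5, EF_C=15) = 15; EF_D = 15+14 = 29
ES_E = max(EF_A=5, EF_C=15) = 15; EF_E = 15+11 = 26
ES_F = max(EF_B=7, EF_C=15) = 15; EF_F = 15+5 = 20
ES_G = max(EF_A=5, EF_C=15) = 15; EF_G = 15+2 = 17
ES_H = max(EF_A=5, EF_B=7) = 7; EF_H = 7+7 = 14
ES_I = max(EF_A=5, EF_D=29, EF_E=26, EF_F=20, EF_G=17, EF_H=14) = 29; EF_I = 29+7 = 36
Expected project duration μ = 36 days. Critical path: B → C → D → I.

Variance along critical path = 7.111 + 1.778 + 11.111 + 0.111 = 20.111; σ = 4.485 days.
D = μ + z·σ = 36 + 1.282·4.485 = 41.7 days

41.7 days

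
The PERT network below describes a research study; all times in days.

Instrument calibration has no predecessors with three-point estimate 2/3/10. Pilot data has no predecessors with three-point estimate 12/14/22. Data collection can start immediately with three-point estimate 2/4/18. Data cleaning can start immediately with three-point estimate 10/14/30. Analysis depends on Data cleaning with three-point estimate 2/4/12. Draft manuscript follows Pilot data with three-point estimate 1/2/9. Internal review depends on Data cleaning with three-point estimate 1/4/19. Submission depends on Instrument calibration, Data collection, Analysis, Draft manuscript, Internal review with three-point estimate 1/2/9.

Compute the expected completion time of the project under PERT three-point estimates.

te_Instrument calibration = (2 + 4·3 + 10)/6 = 24/6 = 4
te_Pilot data = (12 + 4·14 + 22)/6 = 90/6 = 15
te_Data collection = (2 + 4·4 + 18)/6 = 36/6 = 6
te_Data cleaning = (10 + 4·14 + 30)/6 = 96/6 = 16
te_Analysis = (2 + 4·4 + 12)/6 = 30/6 = 5
te_Draft manuscript = (1 + 4·2 + 9)/6 = 18/6 = 3
te_Internal review = (1 + 4·4 + 19)/6 = 36/6 = 6
te_Submission = (1 + 4·2 + 9)/6 = 18/6 = 3

Forward pass:
ES_Instrument calibration = 0; EF_Instrument calibration = 4
ES_Pilot data = 0; EF_Pilot data = 15
ES_Data collection = 0; EF_Data collection = 6
ES_Data cleaning = 0; EF_Data cleaning = 16
ES_Analysis = 16; EF_Analysis = 16+5 = 21
ES_Draft manuscript = 15; EF_Draft manuscript = 15+3 = 18
ES_Internal review = 16; EF_Internal review = 16+6 = 22
ES_Submission = max(EF_Instrument calibration=4, EF_Data collection=6, EF_Analysis=21, EF_Draft manuscript=18, EF_Internal review=22) = 22; EF_Submission = 22+3 = 25
Expected project duration μ = 25 days. Critical path: Data cleaning → Internal review → Submission.

25 days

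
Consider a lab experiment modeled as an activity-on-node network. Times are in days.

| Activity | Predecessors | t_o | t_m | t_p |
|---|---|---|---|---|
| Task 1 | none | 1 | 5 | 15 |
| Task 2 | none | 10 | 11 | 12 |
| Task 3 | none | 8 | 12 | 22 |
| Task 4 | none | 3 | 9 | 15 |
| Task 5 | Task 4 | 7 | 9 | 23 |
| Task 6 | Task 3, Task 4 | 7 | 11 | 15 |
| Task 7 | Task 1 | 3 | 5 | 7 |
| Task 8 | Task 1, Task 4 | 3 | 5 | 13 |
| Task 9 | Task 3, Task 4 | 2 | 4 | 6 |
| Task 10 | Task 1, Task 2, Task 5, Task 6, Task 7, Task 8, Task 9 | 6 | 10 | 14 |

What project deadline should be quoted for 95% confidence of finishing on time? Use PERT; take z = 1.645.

38.9 days

te_Task 1 = (1 + 4·5 + 15)/6 = 36/6 = 6; σ²_Task 1 = ((15−1)/6)² = 5.444
te_Task 2 = (10 + 4·11 + 12)/6 = 66/6 = 11; σ²_Task 2 = ((12−10)/6)² = 0.111
te_Task 3 = (8 + 4·12 + 22)/6 = 78/6 = 13; σ²_Task 3 = ((22−8)/6)² = 5.444
te_Task 4 = (3 + 4·9 + 15)/6 = 54/6 = 9; σ²_Task 4 = ((15−3)/6)² = 4.000
te_Task 5 = (7 + 4·9 + 23)/6 = 66/6 = 11; σ²_Task 5 = ((23−7)/6)² = 7.111
te_Task 6 = (7 + 4·11 + 15)/6 = 66/6 = 11; σ²_Task 6 = ((15−7)/6)² = 1.778
te_Task 7 = (3 + 4·5 + 7)/6 = 30/6 = 5; σ²_Task 7 = ((7−3)/6)² = 0.444
te_Task 8 = (3 + 4·5 + 13)/6 = 36/6 = 6; σ²_Task 8 = ((13−3)/6)² = 2.778
te_Task 9 = (2 + 4·4 + 6)/6 = 24/6 = 4; σ²_Task 9 = ((6−2)/6)² = 0.444
te_Task 10 = (6 + 4·10 + 14)/6 = 60/6 = 10; σ²_Task 10 = ((14−6)/6)² = 1.778

Forward pass:
ES_Task 1 = 0; EF_Task 1 = 6
ES_Task 2 = 0; EF_Task 2 = 11
ES_Task 3 = 0; EF_Task 3 = 13
ES_Task 4 = 0; EF_Task 4 = 9
ES_Task 5 = 9; EF_Task 5 = 9+11 = 20
ES_Task 6 = max(EF_Task 3=13, EF_Task 4=9) = 13; EF_Task 6 = 13+11 = 24
ES_Task 7 = 6; EF_Task 7 = 6+5 = 11
ES_Task 8 = max(EF_Task 1=6, EF_Task 4=9) = 9; EF_Task 8 = 9+6 = 15
ES_Task 9 = max(EF_Task 3=13, EF_Task 4=9) = 13; EF_Task 9 = 13+4 = 17
ES_Task 10 = max(EF_Task 1=6, EF_Task 2=11, EF_Task 5=20, EF_Task 6=24, EF_Task 7=11, EF_Task 8=15, EF_Task 9=17) = 24; EF_Task 10 = 24+10 = 34
Expected project duration μ = 34 days. Critical path: Task 3 → Task 6 → Task 10.

Variance along critical path = 5.444 + 1.778 + 1.778 = 9.000; σ = 3.000 days.
D = μ + z·σ = 34 + 1.645·3.000 = 38.9 days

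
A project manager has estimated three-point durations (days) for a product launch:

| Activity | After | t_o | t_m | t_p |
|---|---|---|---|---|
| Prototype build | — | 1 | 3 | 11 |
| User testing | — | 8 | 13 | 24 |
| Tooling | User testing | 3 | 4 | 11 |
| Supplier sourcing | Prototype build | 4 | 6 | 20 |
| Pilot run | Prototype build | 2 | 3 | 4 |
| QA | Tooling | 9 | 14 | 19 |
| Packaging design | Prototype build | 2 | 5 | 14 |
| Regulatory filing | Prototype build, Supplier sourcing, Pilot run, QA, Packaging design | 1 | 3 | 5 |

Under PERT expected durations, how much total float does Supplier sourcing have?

21 days

te_Prototype build = (1 + 4·3 + 11)/6 = 24/6 = 4
te_User testing = (8 + 4·13 + 24)/6 = 84/6 = 14
te_Tooling = (3 + 4·4 + 11)/6 = 30/6 = 5
te_Supplier sourcing = (4 + 4·6 + 20)/6 = 48/6 = 8
te_Pilot run = (2 + 4·3 + 4)/6 = 18/6 = 3
te_QA = (9 + 4·14 + 19)/6 = 84/6 = 14
te_Packaging design = (2 + 4·5 + 14)/6 = 36/6 = 6
te_Regulatory filing = (1 + 4·3 + 5)/6 = 18/6 = 3

Forward pass:
ES_Prototype build = 0; EF_Prototype build = 4
ES_User testing = 0; EF_User testing = 14
ES_Tooling = 14; EF_Tooling = 14+5 = 19
ES_Supplier sourcing = 4; EF_Supplier sourcing = 4+8 = 12
ES_Pilot run = 4; EF_Pilot run = 4+3 = 7
ES_QA = 19; EF_QA = 19+14 = 33
ES_Packaging design = 4; EF_Packaging design = 4+6 = 10
ES_Regulatory filing = max(EF_Prototype build=4, EF_Supplier sourcing=12, EF_Pilot run=7, EF_QA=33, EF_Packaging design=10) = 33; EF_Regulatory filing = 33+3 = 36
Expected project duration μ = 36 days. Critical path: User testing → Tooling → QA → Regulatory filing.

Backward pass:
LF_Regulatory filing = 36; LS_Regulatory filing = 36−3 = 33
LF_Packaging design = LS_Regulatory filing = 33; LS_Packaging design = 33−6 = 27
LF_QA = LS_Regulatory filing = 33; LS_QA = 33−14 = 19
LF_Pilot run = LS_Regulatory filing = 33; LS_Pilot run = 33−3 = 30
LF_Supplier sourcing = LS_Regulatory filing = 33; LS_Supplier sourcing = 33−8 = 25
LF_Tooling = LS_QA = 19; LS_Tooling = 19−5 = 14
LF_User testing = LS_Tooling = 14; LS_User testing = 14−14 = 0
LF_Prototype build = min(LS_Supplier sourcing=25, LS_Pilot run=30, LS_Packaging design=27, LS_Regulatory filing=33) = 25; LS_Prototype build = 25−4 = 21
Slack_Supplier sourcing = LS_Supplier sourcing − ES_Supplier sourcing = 25 − 4 = 21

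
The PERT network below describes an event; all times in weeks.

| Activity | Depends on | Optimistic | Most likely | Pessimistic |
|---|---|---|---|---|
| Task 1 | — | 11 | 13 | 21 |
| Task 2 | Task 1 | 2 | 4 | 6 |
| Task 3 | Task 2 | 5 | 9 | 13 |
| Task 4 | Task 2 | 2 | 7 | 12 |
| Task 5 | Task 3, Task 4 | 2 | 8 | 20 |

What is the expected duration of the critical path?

36 weeks

te_Task 1 = (11 + 4·13 + 21)/6 = 84/6 = 14
te_Task 2 = (2 + 4·4 + 6)/6 = 24/6 = 4
te_Task 3 = (5 + 4·9 + 13)/6 = 54/6 = 9
te_Task 4 = (2 + 4·7 + 12)/6 = 42/6 = 7
te_Task 5 = (2 + 4·8 + 20)/6 = 54/6 = 9

Forward pass:
ES_Task 1 = 0; EF_Task 1 = 14
ES_Task 2 = 14; EF_Task 2 = 14+4 = 18
ES_Task 3 = 18; EF_Task 3 = 18+9 = 27
ES_Task 4 = 18; EF_Task 4 = 18+7 = 25
ES_Task 5 = max(EF_Task 3=27, EF_Task 4=25) = 27; EF_Task 5 = 27+9 = 36
Expected project duration μ = 36 weeks. Critical path: Task 1 → Task 2 → Task 3 → Task 5.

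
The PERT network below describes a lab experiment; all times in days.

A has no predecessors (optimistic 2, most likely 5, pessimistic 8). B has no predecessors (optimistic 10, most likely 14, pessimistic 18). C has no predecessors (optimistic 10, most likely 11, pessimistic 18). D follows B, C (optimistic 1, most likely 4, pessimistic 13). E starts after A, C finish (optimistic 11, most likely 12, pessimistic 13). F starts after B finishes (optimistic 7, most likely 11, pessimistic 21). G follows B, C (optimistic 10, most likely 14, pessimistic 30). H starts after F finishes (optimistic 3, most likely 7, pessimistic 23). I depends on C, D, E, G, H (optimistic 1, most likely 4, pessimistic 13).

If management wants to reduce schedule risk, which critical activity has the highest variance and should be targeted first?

te_A = (2 + 4·5 + 8)/6 = 30/6 = 5; σ²_A = ((8−2)/6)² = 1.000
te_B = (10 + 4·14 + 18)/6 = 84/6 = 14; σ²_B = ((18−10)/6)² = 1.778
te_C = (10 + 4·11 + 18)/6 = 72/6 = 12; σ²_C = ((18−10)/6)² = 1.778
te_D = (1 + 4·4 + 13)/6 = 30/6 = 5; σ²_D = ((13−1)/6)² = 4.000
te_E = (11 + 4·12 + 13)/6 = 72/6 = 12; σ²_E = ((13−11)/6)² = 0.111
te_F = (7 + 4·11 + 21)/6 = 72/6 = 12; σ²_F = ((21−7)/6)² = 5.444
te_G = (10 + 4·14 + 30)/6 = 96/6 = 16; σ²_G = ((30−10)/6)² = 11.111
te_H = (3 + 4·7 + 23)/6 = 54/6 = 9; σ²_H = ((23−3)/6)² = 11.111
te_I = (1 + 4·4 + 13)/6 = 30/6 = 5; σ²_I = ((13−1)/6)² = 4.000

Forward pass:
ES_A = 0; EF_A = 5
ES_B = 0; EF_B = 14
ES_C = 0; EF_C = 12
ES_D = max(EF_B=14, EF_C=12) = 14; EF_D = 14+5 = 19
ES_E = max(EF_A=5, EF_C=12) = 12; EF_E = 12+12 = 24
ES_F = 14; EF_F = 14+12 = 26
ES_G = max(EF_B=14, EF_C=12) = 14; EF_G = 14+16 = 30
ES_H = 26; EF_H = 26+9 = 35
ES_I = max(EF_C=12, EF_D=19, EF_E=24, EF_G=30, EF_H=35) = 35; EF_I = 35+5 = 40
Expected project duration μ = 40 days. Critical path: B → F → H → I.

Variances on critical path: σ²_B=1.778, σ²_F=5.444, σ²_H=11.111, σ²_I=4.000.
Largest is σ²_H = 11.111.

H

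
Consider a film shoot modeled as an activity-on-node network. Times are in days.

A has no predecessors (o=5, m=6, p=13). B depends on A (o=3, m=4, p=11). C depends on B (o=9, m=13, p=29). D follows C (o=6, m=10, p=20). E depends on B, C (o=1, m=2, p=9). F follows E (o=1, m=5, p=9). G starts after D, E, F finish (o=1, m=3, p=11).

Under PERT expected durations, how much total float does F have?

te_A = (5 + 4·6 + 13)/6 = 42/6 = 7
te_B = (3 + 4·4 + 11)/6 = 30/6 = 5
te_C = (9 + 4·13 + 29)/6 = 90/6 = 15
te_D = (6 + 4·10 + 20)/6 = 66/6 = 11
te_E = (1 + 4·2 + 9)/6 = 18/6 = 3
te_F = (1 + 4·5 + 9)/6 = 30/6 = 5
te_G = (1 + 4·3 + 11)/6 = 24/6 = 4

Forward pass:
ES_A = 0; EF_A = 7
ES_B = 7; EF_B = 7+5 = 12
ES_C = 12; EF_C = 12+15 = 27
ES_D = 27; EF_D = 27+11 = 38
ES_E = max(EF_B=12, EF_C=27) = 27; EF_E = 27+3 = 30
ES_F = 30; EF_F = 30+5 = 35
ES_G = max(EF_D=38, EF_E=30, EF_F=35) = 38; EF_G = 38+4 = 42
Expected project duration μ = 42 days. Critical path: A → B → C → D → G.

Backward pass:
LF_G = 42; LS_G = 42−4 = 38
LF_F = LS_G = 38; LS_F = 38−5 = 33
LF_E = min(LS_F=33, LS_G=38) = 33; LS_E = 33−3 = 30
LF_D = LS_G = 38; LS_D = 38−11 = 27
LF_C = min(LS_D=27, LS_E=30) = 27; LS_C = 27−15 = 12
LF_B = min(LS_C=12, LS_E=30) = 12; LS_B = 12−5 = 7
LF_A = LS_B = 7; LS_A = 7−7 = 0
Slack_F = LS_F − ES_F = 33 − 30 = 3

3 days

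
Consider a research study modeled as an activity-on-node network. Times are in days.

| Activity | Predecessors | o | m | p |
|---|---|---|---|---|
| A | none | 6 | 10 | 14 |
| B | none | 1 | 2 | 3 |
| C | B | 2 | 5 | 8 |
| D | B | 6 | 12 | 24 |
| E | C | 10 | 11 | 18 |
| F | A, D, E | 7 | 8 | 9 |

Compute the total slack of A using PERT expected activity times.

9 days

te_A = (6 + 4·10 + 14)/6 = 60/6 = 10
te_B = (1 + 4·2 + 3)/6 = 12/6 = 2
te_C = (2 + 4·5 + 8)/6 = 30/6 = 5
te_D = (6 + 4·12 + 24)/6 = 78/6 = 13
te_E = (10 + 4·11 + 18)/6 = 72/6 = 12
te_F = (7 + 4·8 + 9)/6 = 48/6 = 8

Forward pass:
ES_A = 0; EF_A = 10
ES_B = 0; EF_B = 2
ES_C = 2; EF_C = 2+5 = 7
ES_D = 2; EF_D = 2+13 = 15
ES_E = 7; EF_E = 7+12 = 19
ES_F = max(EF_A=10, EF_D=15, EF_E=19) = 19; EF_F = 19+8 = 27
Expected project duration μ = 27 days. Critical path: B → C → E → F.

Backward pass:
LF_F = 27; LS_F = 27−8 = 19
LF_E = LS_F = 19; LS_E = 19−12 = 7
LF_D = LS_F = 19; LS_D = 19−13 = 6
LF_C = LS_E = 7; LS_C = 7−5 = 2
LF_B = min(LS_C=2, LS_D=6) = 2; LS_B = 2−2 = 0
LF_A = LS_F = 19; LS_A = 19−10 = 9
Slack_A = LS_A − ES_A = 9 − 0 = 9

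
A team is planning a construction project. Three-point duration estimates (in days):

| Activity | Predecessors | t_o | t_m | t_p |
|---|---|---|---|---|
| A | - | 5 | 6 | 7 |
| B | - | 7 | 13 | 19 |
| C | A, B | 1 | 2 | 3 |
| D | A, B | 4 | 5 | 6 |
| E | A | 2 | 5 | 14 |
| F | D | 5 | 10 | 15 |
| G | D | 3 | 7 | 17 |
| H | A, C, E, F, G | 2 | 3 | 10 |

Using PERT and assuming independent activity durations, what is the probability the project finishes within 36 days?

0.913

te_A = (5 + 4·6 + 7)/6 = 36/6 = 6; σ²_A = ((7−5)/6)² = 0.111
te_B = (7 + 4·13 + 19)/6 = 78/6 = 13; σ²_B = ((19−7)/6)² = 4.000
te_C = (1 + 4·2 + 3)/6 = 12/6 = 2; σ²_C = ((3−1)/6)² = 0.111
te_D = (4 + 4·5 + 6)/6 = 30/6 = 5; σ²_D = ((6−4)/6)² = 0.111
te_E = (2 + 4·5 + 14)/6 = 36/6 = 6; σ²_E = ((14−2)/6)² = 4.000
te_F = (5 + 4·10 + 15)/6 = 60/6 = 10; σ²_F = ((15−5)/6)² = 2.778
te_G = (3 + 4·7 + 17)/6 = 48/6 = 8; σ²_G = ((17−3)/6)² = 5.444
te_H = (2 + 4·3 + 10)/6 = 24/6 = 4; σ²_H = ((10−2)/6)² = 1.778

Forward pass:
ES_A = 0; EF_A = 6
ES_B = 0; EF_B = 13
ES_C = max(EF_A=6, EF_B=13) = 13; EF_C = 13+2 = 15
ES_D = max(EF_A=6, EF_B=13) = 13; EF_D = 13+5 = 18
ES_E = 6; EF_E = 6+6 = 12
ES_F = 18; EF_F = 18+10 = 28
ES_G = 18; EF_G = 18+8 = 26
ES_H = max(EF_A=6, EF_C=15, EF_E=12, EF_F=28, EF_G=26) = 28; EF_H = 28+4 = 32
Expected project duration μ = 32 days. Critical path: B → D → F → H.

Variance along critical path = 4.000 + 0.111 + 2.778 + 1.778 = 8.667; σ = √8.667 = 2.944 days.
Z = (36 − 32) / 2.944 = 1.359
P(T ≤ 36) = Φ(1.359) ≈ 0.913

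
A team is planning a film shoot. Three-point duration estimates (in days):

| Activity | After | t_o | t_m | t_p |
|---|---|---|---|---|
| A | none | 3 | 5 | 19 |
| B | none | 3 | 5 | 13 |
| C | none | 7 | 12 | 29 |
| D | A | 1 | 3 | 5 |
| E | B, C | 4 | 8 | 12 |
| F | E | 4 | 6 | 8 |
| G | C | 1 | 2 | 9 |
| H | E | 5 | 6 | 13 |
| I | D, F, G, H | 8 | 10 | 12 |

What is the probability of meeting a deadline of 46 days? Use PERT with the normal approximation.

te_A = (3 + 4·5 + 19)/6 = 42/6 = 7; σ²_A = ((19−3)/6)² = 7.111
te_B = (3 + 4·5 + 13)/6 = 36/6 = 6; σ²_B = ((13−3)/6)² = 2.778
te_C = (7 + 4·12 + 29)/6 = 84/6 = 14; σ²_C = ((29−7)/6)² = 13.444
te_D = (1 + 4·3 + 5)/6 = 18/6 = 3; σ²_D = ((5−1)/6)² = 0.444
te_E = (4 + 4·8 + 12)/6 = 48/6 = 8; σ²_E = ((12−4)/6)² = 1.778
te_F = (4 + 4·6 + 8)/6 = 36/6 = 6; σ²_F = ((8−4)/6)² = 0.444
te_G = (1 + 4·2 + 9)/6 = 18/6 = 3; σ²_G = ((9−1)/6)² = 1.778
te_H = (5 + 4·6 + 13)/6 = 42/6 = 7; σ²_H = ((13−5)/6)² = 1.778
te_I = (8 + 4·10 + 12)/6 = 60/6 = 10; σ²_I = ((12−8)/6)² = 0.444

Forward pass:
ES_A = 0; EF_A = 7
ES_B = 0; EF_B = 6
ES_C = 0; EF_C = 14
ES_D = 7; EF_D = 7+3 = 10
ES_E = max(EF_B=6, EF_C=14) = 14; EF_E = 14+8 = 22
ES_F = 22; EF_F = 22+6 = 28
ES_G = 14; EF_G = 14+3 = 17
ES_H = 22; EF_H = 22+7 = 29
ES_I = max(EF_D=10, EF_F=28, EF_G=17, EF_H=29) = 29; EF_I = 29+10 = 39
Expected project duration μ = 39 days. Critical path: C → E → H → I.

Variance along critical path = 13.444 + 1.778 + 1.778 + 0.444 = 17.444; σ = √17.444 = 4.177 days.
Z = (46 − 39) / 4.177 = 1.676
P(T ≤ 46) = Φ(1.676) ≈ 0.953

0.953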